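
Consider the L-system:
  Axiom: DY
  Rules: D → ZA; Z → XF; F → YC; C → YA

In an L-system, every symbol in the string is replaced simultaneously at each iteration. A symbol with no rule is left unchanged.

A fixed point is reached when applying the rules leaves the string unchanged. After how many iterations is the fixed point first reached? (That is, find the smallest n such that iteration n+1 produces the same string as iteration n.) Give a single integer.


Answer: 4

Derivation:
Step 0: DY
Step 1: ZAY
Step 2: XFAY
Step 3: XYCAY
Step 4: XYYAAY
Step 5: XYYAAY  (unchanged — fixed point at step 4)


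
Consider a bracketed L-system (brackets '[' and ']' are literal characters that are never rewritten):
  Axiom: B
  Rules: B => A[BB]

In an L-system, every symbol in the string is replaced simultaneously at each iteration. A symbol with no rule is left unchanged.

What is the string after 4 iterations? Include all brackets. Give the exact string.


Step 0: B
Step 1: A[BB]
Step 2: A[A[BB]A[BB]]
Step 3: A[A[A[BB]A[BB]]A[A[BB]A[BB]]]
Step 4: A[A[A[A[BB]A[BB]]A[A[BB]A[BB]]]A[A[A[BB]A[BB]]A[A[BB]A[BB]]]]

Answer: A[A[A[A[BB]A[BB]]A[A[BB]A[BB]]]A[A[A[BB]A[BB]]A[A[BB]A[BB]]]]


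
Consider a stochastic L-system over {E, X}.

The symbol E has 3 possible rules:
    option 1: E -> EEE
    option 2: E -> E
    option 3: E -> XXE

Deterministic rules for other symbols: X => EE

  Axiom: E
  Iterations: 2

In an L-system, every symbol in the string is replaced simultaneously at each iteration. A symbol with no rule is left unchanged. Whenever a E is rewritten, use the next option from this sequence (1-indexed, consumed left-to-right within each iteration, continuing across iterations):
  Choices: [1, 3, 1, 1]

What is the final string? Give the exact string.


Answer: XXEEEEEEE

Derivation:
Step 0: E
Step 1: EEE  (used choices [1])
Step 2: XXEEEEEEE  (used choices [3, 1, 1])


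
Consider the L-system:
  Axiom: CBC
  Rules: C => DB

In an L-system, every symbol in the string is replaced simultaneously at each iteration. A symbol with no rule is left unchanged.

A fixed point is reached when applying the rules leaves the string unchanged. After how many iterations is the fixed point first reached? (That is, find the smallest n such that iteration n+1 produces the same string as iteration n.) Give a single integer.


Step 0: CBC
Step 1: DBBDB
Step 2: DBBDB  (unchanged — fixed point at step 1)

Answer: 1


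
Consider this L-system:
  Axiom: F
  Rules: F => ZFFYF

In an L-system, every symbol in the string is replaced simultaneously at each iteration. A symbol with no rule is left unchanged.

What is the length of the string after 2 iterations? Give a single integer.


Answer: 17

Derivation:
Step 0: length = 1
Step 1: length = 5
Step 2: length = 17


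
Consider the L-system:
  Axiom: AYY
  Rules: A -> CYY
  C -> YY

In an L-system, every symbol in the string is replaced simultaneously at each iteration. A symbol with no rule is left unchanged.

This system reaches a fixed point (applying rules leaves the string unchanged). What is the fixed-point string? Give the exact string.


Answer: YYYYYY

Derivation:
Step 0: AYY
Step 1: CYYYY
Step 2: YYYYYY
Step 3: YYYYYY  (unchanged — fixed point at step 2)


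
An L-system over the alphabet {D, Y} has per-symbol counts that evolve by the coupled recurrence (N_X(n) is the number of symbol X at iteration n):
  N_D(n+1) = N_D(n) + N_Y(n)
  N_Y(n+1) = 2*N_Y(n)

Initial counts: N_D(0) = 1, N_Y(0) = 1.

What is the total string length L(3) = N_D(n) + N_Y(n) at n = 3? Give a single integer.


Answer: 16

Derivation:
Step 0: N_D=1, N_Y=1, L=2
Step 1: N_D=2, N_Y=2, L=4
Step 2: N_D=4, N_Y=4, L=8
Step 3: N_D=8, N_Y=8, L=16


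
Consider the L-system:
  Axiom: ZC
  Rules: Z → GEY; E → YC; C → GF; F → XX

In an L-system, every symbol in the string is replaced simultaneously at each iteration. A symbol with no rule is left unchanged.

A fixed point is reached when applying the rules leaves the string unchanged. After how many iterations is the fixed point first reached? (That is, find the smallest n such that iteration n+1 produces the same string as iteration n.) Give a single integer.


Answer: 4

Derivation:
Step 0: ZC
Step 1: GEYGF
Step 2: GYCYGXX
Step 3: GYGFYGXX
Step 4: GYGXXYGXX
Step 5: GYGXXYGXX  (unchanged — fixed point at step 4)


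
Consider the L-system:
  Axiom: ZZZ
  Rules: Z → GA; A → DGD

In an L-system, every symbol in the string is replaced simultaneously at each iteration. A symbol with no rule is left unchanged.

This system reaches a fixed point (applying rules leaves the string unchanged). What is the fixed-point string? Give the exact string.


Step 0: ZZZ
Step 1: GAGAGA
Step 2: GDGDGDGDGDGD
Step 3: GDGDGDGDGDGD  (unchanged — fixed point at step 2)

Answer: GDGDGDGDGDGD


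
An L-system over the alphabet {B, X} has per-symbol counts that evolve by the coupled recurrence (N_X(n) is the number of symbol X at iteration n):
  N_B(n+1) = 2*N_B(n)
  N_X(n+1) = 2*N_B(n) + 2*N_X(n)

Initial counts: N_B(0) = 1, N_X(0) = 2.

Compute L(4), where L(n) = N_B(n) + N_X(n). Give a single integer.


Answer: 112

Derivation:
Step 0: N_B=1, N_X=2, L=3
Step 1: N_B=2, N_X=6, L=8
Step 2: N_B=4, N_X=16, L=20
Step 3: N_B=8, N_X=40, L=48
Step 4: N_B=16, N_X=96, L=112


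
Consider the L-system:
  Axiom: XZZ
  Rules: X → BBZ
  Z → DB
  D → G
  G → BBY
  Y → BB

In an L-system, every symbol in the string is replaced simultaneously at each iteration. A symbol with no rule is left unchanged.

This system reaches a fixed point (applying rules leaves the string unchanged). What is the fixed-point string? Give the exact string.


Step 0: XZZ
Step 1: BBZDBDB
Step 2: BBDBGBGB
Step 3: BBGBBBYBBBYB
Step 4: BBBBYBBBBBBBBBBB
Step 5: BBBBBBBBBBBBBBBBB
Step 6: BBBBBBBBBBBBBBBBB  (unchanged — fixed point at step 5)

Answer: BBBBBBBBBBBBBBBBB


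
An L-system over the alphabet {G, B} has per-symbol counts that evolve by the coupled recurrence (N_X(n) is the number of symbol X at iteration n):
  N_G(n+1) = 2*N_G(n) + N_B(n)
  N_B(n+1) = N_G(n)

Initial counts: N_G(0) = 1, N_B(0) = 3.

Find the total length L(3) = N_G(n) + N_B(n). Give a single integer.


Answer: 38

Derivation:
Step 0: N_G=1, N_B=3, L=4
Step 1: N_G=5, N_B=1, L=6
Step 2: N_G=11, N_B=5, L=16
Step 3: N_G=27, N_B=11, L=38


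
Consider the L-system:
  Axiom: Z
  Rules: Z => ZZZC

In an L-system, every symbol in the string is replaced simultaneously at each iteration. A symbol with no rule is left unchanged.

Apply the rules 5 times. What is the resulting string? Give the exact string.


Step 0: Z
Step 1: ZZZC
Step 2: ZZZCZZZCZZZCC
Step 3: ZZZCZZZCZZZCCZZZCZZZCZZZCCZZZCZZZCZZZCCC
Step 4: ZZZCZZZCZZZCCZZZCZZZCZZZCCZZZCZZZCZZZCCCZZZCZZZCZZZCCZZZCZZZCZZZCCZZZCZZZCZZZCCCZZZCZZZCZZZCCZZZCZZZCZZZCCZZZCZZZCZZZCCCC
Step 5: ZZZCZZZCZZZCCZZZCZZZCZZZCCZZZCZZZCZZZCCCZZZCZZZCZZZCCZZZCZZZCZZZCCZZZCZZZCZZZCCCZZZCZZZCZZZCCZZZCZZZCZZZCCZZZCZZZCZZZCCCCZZZCZZZCZZZCCZZZCZZZCZZZCCZZZCZZZCZZZCCCZZZCZZZCZZZCCZZZCZZZCZZZCCZZZCZZZCZZZCCCZZZCZZZCZZZCCZZZCZZZCZZZCCZZZCZZZCZZZCCCCZZZCZZZCZZZCCZZZCZZZCZZZCCZZZCZZZCZZZCCCZZZCZZZCZZZCCZZZCZZZCZZZCCZZZCZZZCZZZCCCZZZCZZZCZZZCCZZZCZZZCZZZCCZZZCZZZCZZZCCCCC

Answer: ZZZCZZZCZZZCCZZZCZZZCZZZCCZZZCZZZCZZZCCCZZZCZZZCZZZCCZZZCZZZCZZZCCZZZCZZZCZZZCCCZZZCZZZCZZZCCZZZCZZZCZZZCCZZZCZZZCZZZCCCCZZZCZZZCZZZCCZZZCZZZCZZZCCZZZCZZZCZZZCCCZZZCZZZCZZZCCZZZCZZZCZZZCCZZZCZZZCZZZCCCZZZCZZZCZZZCCZZZCZZZCZZZCCZZZCZZZCZZZCCCCZZZCZZZCZZZCCZZZCZZZCZZZCCZZZCZZZCZZZCCCZZZCZZZCZZZCCZZZCZZZCZZZCCZZZCZZZCZZZCCCZZZCZZZCZZZCCZZZCZZZCZZZCCZZZCZZZCZZZCCCCC


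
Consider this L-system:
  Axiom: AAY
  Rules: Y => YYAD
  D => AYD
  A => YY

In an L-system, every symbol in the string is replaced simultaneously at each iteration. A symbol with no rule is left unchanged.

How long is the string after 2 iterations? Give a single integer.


Step 0: length = 3
Step 1: length = 8
Step 2: length = 29

Answer: 29


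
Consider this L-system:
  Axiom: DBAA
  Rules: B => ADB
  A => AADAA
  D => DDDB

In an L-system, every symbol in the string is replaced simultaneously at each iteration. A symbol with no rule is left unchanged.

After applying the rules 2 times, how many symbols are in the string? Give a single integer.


Step 0: length = 4
Step 1: length = 17
Step 2: length = 75

Answer: 75


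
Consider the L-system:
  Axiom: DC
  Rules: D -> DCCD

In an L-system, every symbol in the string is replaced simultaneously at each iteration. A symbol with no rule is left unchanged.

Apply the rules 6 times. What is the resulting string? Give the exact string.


Step 0: DC
Step 1: DCCDC
Step 2: DCCDCCDCCDC
Step 3: DCCDCCDCCDCCDCCDCCDCCDC
Step 4: DCCDCCDCCDCCDCCDCCDCCDCCDCCDCCDCCDCCDCCDCCDCCDC
Step 5: DCCDCCDCCDCCDCCDCCDCCDCCDCCDCCDCCDCCDCCDCCDCCDCCDCCDCCDCCDCCDCCDCCDCCDCCDCCDCCDCCDCCDCCDCCDCCDC
Step 6: DCCDCCDCCDCCDCCDCCDCCDCCDCCDCCDCCDCCDCCDCCDCCDCCDCCDCCDCCDCCDCCDCCDCCDCCDCCDCCDCCDCCDCCDCCDCCDCCDCCDCCDCCDCCDCCDCCDCCDCCDCCDCCDCCDCCDCCDCCDCCDCCDCCDCCDCCDCCDCCDCCDCCDCCDCCDCCDCCDCCDCCDCCDCCDC

Answer: DCCDCCDCCDCCDCCDCCDCCDCCDCCDCCDCCDCCDCCDCCDCCDCCDCCDCCDCCDCCDCCDCCDCCDCCDCCDCCDCCDCCDCCDCCDCCDCCDCCDCCDCCDCCDCCDCCDCCDCCDCCDCCDCCDCCDCCDCCDCCDCCDCCDCCDCCDCCDCCDCCDCCDCCDCCDCCDCCDCCDCCDCCDCCDC


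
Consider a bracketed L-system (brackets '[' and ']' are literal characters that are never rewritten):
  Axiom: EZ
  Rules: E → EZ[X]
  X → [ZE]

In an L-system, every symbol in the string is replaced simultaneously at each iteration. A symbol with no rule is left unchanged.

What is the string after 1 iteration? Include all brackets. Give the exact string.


Answer: EZ[X]Z

Derivation:
Step 0: EZ
Step 1: EZ[X]Z


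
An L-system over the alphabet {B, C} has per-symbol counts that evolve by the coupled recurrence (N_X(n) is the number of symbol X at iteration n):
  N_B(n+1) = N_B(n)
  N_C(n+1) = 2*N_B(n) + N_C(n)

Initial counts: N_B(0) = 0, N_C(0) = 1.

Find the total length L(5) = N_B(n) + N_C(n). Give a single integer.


Answer: 1

Derivation:
Step 0: N_B=0, N_C=1, L=1
Step 1: N_B=0, N_C=1, L=1
Step 2: N_B=0, N_C=1, L=1
Step 3: N_B=0, N_C=1, L=1
Step 4: N_B=0, N_C=1, L=1
Step 5: N_B=0, N_C=1, L=1


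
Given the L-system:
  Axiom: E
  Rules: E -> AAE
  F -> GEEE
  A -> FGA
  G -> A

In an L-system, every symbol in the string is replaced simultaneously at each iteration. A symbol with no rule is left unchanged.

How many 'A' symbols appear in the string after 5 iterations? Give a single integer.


Answer: 78

Derivation:
Step 0: E  (0 'A')
Step 1: AAE  (2 'A')
Step 2: FGAFGAAAE  (4 'A')
Step 3: GEEEAFGAGEEEAFGAFGAFGAAAE  (8 'A')
Step 4: AAAEAAEAAEFGAGEEEAFGAAAAEAAEAAEFGAGEEEAFGAGEEEAFGAGEEEAFGAFGAFGAAAE  (28 'A')
Step 5: FGAFGAFGAAAEFGAFGAAAEFGAFGAAAEGEEEAFGAAAAEAAEAAEFGAGEEEAFGAFGAFGAFGAAAEFGAFGAAAEFGAFGAAAEGEEEAFGAAAAEAAEAAEFGAGEEEAFGAAAAEAAEAAEFGAGEEEAFGAAAAEAAEAAEFGAGEEEAFGAGEEEAFGAGEEEAFGAFGAFGAAAE  (78 'A')


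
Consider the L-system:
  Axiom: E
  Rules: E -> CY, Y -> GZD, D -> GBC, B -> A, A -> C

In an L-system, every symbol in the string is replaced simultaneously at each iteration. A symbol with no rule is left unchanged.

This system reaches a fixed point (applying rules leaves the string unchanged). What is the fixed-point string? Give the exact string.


Step 0: E
Step 1: CY
Step 2: CGZD
Step 3: CGZGBC
Step 4: CGZGAC
Step 5: CGZGCC
Step 6: CGZGCC  (unchanged — fixed point at step 5)

Answer: CGZGCC


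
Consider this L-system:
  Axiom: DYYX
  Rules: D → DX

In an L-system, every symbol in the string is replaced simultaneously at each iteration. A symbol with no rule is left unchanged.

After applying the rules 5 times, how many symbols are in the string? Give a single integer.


Answer: 9

Derivation:
Step 0: length = 4
Step 1: length = 5
Step 2: length = 6
Step 3: length = 7
Step 4: length = 8
Step 5: length = 9


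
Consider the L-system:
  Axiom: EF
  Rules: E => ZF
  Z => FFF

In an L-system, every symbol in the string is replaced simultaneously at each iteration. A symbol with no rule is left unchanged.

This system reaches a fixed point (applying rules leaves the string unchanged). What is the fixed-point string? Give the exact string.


Answer: FFFFF

Derivation:
Step 0: EF
Step 1: ZFF
Step 2: FFFFF
Step 3: FFFFF  (unchanged — fixed point at step 2)


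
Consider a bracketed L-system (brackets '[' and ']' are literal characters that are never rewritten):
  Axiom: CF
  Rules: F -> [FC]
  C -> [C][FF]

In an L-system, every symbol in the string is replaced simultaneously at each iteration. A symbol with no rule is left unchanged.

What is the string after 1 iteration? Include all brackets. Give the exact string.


Answer: [C][FF][FC]

Derivation:
Step 0: CF
Step 1: [C][FF][FC]


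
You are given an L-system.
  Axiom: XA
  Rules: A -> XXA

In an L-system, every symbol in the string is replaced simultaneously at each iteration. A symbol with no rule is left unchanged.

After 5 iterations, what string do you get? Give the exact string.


Answer: XXXXXXXXXXXA

Derivation:
Step 0: XA
Step 1: XXXA
Step 2: XXXXXA
Step 3: XXXXXXXA
Step 4: XXXXXXXXXA
Step 5: XXXXXXXXXXXA


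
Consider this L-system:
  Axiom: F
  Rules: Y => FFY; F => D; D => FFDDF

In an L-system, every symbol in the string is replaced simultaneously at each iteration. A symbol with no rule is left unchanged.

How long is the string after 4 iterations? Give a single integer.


Step 0: length = 1
Step 1: length = 1
Step 2: length = 5
Step 3: length = 13
Step 4: length = 41

Answer: 41


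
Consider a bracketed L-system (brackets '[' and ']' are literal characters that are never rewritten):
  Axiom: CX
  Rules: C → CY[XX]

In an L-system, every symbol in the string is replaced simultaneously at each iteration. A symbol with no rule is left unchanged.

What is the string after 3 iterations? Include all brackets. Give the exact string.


Answer: CY[XX]Y[XX]Y[XX]X

Derivation:
Step 0: CX
Step 1: CY[XX]X
Step 2: CY[XX]Y[XX]X
Step 3: CY[XX]Y[XX]Y[XX]X


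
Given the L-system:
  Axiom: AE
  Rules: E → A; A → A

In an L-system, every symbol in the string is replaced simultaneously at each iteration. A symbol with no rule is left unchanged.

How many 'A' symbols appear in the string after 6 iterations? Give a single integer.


Answer: 2

Derivation:
Step 0: AE  (1 'A')
Step 1: AA  (2 'A')
Step 2: AA  (2 'A')
Step 3: AA  (2 'A')
Step 4: AA  (2 'A')
Step 5: AA  (2 'A')
Step 6: AA  (2 'A')


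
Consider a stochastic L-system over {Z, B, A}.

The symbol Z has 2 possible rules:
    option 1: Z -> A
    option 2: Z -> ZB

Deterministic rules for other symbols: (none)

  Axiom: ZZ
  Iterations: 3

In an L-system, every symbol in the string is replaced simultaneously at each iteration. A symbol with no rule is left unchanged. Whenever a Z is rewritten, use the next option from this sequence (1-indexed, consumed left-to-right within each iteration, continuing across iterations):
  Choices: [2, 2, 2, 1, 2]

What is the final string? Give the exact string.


Answer: ZBBBAB

Derivation:
Step 0: ZZ
Step 1: ZBZB  (used choices [2, 2])
Step 2: ZBBAB  (used choices [2, 1])
Step 3: ZBBBAB  (used choices [2])


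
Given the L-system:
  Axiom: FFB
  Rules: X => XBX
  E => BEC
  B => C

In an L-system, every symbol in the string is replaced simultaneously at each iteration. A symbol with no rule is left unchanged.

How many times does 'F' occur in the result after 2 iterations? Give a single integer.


Step 0: FFB  (2 'F')
Step 1: FFC  (2 'F')
Step 2: FFC  (2 'F')

Answer: 2


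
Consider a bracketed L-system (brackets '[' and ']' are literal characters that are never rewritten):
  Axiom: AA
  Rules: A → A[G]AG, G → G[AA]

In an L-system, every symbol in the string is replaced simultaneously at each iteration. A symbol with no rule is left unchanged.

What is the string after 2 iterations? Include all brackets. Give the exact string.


Answer: A[G]AG[G[AA]]A[G]AGG[AA]A[G]AG[G[AA]]A[G]AGG[AA]

Derivation:
Step 0: AA
Step 1: A[G]AGA[G]AG
Step 2: A[G]AG[G[AA]]A[G]AGG[AA]A[G]AG[G[AA]]A[G]AGG[AA]


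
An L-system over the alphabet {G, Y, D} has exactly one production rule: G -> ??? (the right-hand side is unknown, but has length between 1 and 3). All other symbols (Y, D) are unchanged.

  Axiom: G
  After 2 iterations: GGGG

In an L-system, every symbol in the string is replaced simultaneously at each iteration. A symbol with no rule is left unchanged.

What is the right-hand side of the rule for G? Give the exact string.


Answer: GG

Derivation:
Trying G -> GG:
  Step 0: G
  Step 1: GG
  Step 2: GGGG
Matches the given result.


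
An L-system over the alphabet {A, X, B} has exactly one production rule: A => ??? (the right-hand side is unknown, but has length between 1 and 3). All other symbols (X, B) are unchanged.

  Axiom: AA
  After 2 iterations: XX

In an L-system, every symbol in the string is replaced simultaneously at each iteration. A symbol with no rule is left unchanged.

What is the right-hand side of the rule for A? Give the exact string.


Trying A => X:
  Step 0: AA
  Step 1: XX
  Step 2: XX
Matches the given result.

Answer: X


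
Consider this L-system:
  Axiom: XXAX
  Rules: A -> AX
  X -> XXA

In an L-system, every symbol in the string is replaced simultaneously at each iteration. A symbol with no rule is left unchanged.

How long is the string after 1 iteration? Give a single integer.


Answer: 11

Derivation:
Step 0: length = 4
Step 1: length = 11


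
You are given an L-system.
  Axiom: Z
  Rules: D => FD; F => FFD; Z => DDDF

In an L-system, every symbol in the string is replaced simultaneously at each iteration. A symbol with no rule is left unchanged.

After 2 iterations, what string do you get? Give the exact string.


Step 0: Z
Step 1: DDDF
Step 2: FDFDFDFFD

Answer: FDFDFDFFD


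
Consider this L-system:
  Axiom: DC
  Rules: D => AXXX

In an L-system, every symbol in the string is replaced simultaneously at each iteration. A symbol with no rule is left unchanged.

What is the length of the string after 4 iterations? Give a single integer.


Step 0: length = 2
Step 1: length = 5
Step 2: length = 5
Step 3: length = 5
Step 4: length = 5

Answer: 5


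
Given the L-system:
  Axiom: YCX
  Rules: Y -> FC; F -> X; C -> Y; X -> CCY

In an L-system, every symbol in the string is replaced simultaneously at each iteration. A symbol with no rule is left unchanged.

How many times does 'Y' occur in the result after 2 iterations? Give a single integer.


Step 0: YCX  (1 'Y')
Step 1: FCYCCY  (2 'Y')
Step 2: XYFCYYFC  (3 'Y')

Answer: 3


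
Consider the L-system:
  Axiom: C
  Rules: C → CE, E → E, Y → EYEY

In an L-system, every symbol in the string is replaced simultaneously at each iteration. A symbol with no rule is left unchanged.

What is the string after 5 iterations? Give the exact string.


Step 0: C
Step 1: CE
Step 2: CEE
Step 3: CEEE
Step 4: CEEEE
Step 5: CEEEEE

Answer: CEEEEE


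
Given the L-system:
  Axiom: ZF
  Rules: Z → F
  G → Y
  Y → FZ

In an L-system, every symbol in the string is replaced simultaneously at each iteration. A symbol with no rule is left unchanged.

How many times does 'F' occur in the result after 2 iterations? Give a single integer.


Step 0: ZF  (1 'F')
Step 1: FF  (2 'F')
Step 2: FF  (2 'F')

Answer: 2


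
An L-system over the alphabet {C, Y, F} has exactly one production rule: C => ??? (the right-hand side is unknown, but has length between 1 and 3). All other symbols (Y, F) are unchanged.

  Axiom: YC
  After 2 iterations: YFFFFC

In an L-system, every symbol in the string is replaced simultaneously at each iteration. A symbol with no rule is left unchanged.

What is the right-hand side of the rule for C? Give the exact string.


Answer: FFC

Derivation:
Trying C => FFC:
  Step 0: YC
  Step 1: YFFC
  Step 2: YFFFFC
Matches the given result.


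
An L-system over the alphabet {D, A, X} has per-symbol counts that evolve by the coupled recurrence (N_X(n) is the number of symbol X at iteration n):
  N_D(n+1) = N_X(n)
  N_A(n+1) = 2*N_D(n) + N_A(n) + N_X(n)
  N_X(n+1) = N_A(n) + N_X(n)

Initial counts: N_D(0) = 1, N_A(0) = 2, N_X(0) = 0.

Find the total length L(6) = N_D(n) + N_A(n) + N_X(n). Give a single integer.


Answer: 444

Derivation:
Step 0: N_D=1, N_A=2, N_X=0, L=3
Step 1: N_D=0, N_A=4, N_X=2, L=6
Step 2: N_D=2, N_A=6, N_X=6, L=14
Step 3: N_D=6, N_A=16, N_X=12, L=34
Step 4: N_D=12, N_A=40, N_X=28, L=80
Step 5: N_D=28, N_A=92, N_X=68, L=188
Step 6: N_D=68, N_A=216, N_X=160, L=444


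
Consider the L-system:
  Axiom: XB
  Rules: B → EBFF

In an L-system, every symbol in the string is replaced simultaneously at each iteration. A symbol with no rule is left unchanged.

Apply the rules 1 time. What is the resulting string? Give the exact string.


Answer: XEBFF

Derivation:
Step 0: XB
Step 1: XEBFF


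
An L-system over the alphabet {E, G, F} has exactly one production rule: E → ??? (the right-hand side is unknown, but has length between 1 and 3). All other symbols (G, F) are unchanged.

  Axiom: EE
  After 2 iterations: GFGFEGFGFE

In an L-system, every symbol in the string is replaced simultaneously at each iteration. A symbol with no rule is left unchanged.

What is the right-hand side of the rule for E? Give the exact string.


Answer: GFE

Derivation:
Trying E → GFE:
  Step 0: EE
  Step 1: GFEGFE
  Step 2: GFGFEGFGFE
Matches the given result.


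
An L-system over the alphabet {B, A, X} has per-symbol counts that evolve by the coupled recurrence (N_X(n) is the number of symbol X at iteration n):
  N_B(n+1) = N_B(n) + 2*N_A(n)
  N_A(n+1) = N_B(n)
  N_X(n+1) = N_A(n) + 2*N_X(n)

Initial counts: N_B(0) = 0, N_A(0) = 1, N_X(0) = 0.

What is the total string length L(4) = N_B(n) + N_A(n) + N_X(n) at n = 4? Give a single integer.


Step 0: N_B=0, N_A=1, N_X=0, L=1
Step 1: N_B=2, N_A=0, N_X=1, L=3
Step 2: N_B=2, N_A=2, N_X=2, L=6
Step 3: N_B=6, N_A=2, N_X=6, L=14
Step 4: N_B=10, N_A=6, N_X=14, L=30

Answer: 30


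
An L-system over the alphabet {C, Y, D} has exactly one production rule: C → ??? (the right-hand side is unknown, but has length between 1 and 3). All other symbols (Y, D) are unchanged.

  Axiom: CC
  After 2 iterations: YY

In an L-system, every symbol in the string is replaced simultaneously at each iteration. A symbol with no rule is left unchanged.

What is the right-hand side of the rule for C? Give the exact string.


Answer: Y

Derivation:
Trying C → Y:
  Step 0: CC
  Step 1: YY
  Step 2: YY
Matches the given result.


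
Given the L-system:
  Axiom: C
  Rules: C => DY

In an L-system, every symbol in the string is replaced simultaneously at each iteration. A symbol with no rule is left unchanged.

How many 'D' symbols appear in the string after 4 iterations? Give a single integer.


Answer: 1

Derivation:
Step 0: C  (0 'D')
Step 1: DY  (1 'D')
Step 2: DY  (1 'D')
Step 3: DY  (1 'D')
Step 4: DY  (1 'D')


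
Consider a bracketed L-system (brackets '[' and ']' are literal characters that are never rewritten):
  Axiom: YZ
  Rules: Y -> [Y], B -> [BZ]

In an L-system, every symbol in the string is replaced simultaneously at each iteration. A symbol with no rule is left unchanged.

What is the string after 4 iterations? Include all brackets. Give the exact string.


Step 0: YZ
Step 1: [Y]Z
Step 2: [[Y]]Z
Step 3: [[[Y]]]Z
Step 4: [[[[Y]]]]Z

Answer: [[[[Y]]]]Z


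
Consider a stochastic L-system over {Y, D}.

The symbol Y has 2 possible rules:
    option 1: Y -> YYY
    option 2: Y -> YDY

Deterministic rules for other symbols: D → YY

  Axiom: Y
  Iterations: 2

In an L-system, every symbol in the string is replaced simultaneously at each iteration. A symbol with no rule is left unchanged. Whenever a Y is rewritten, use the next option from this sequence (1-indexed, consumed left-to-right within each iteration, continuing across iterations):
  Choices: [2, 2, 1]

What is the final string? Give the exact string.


Answer: YDYYYYYY

Derivation:
Step 0: Y
Step 1: YDY  (used choices [2])
Step 2: YDYYYYYY  (used choices [2, 1])


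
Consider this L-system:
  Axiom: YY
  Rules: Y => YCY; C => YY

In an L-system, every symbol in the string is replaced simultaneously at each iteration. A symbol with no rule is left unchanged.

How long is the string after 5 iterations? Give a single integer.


Answer: 328

Derivation:
Step 0: length = 2
Step 1: length = 6
Step 2: length = 16
Step 3: length = 44
Step 4: length = 120
Step 5: length = 328


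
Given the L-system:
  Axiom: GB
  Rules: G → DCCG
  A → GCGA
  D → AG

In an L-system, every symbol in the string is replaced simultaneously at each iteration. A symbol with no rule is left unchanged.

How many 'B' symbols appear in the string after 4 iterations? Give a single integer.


Step 0: GB  (1 'B')
Step 1: DCCGB  (1 'B')
Step 2: AGCCDCCGB  (1 'B')
Step 3: GCGADCCGCCAGCCDCCGB  (1 'B')
Step 4: DCCGCDCCGGCGAAGCCDCCGCCGCGADCCGCCAGCCDCCGB  (1 'B')

Answer: 1


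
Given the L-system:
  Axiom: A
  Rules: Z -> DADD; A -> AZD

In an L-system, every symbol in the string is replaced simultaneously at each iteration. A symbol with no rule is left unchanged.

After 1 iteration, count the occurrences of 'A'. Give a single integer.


Answer: 1

Derivation:
Step 0: A  (1 'A')
Step 1: AZD  (1 'A')


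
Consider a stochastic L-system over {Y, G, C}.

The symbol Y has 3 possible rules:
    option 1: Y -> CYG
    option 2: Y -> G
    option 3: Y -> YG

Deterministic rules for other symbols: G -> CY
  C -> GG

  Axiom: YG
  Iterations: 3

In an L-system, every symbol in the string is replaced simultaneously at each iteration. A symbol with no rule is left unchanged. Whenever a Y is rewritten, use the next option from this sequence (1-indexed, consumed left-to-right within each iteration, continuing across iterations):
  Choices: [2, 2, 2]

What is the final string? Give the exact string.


Answer: GGGCYCYCY

Derivation:
Step 0: YG
Step 1: GCY  (used choices [2])
Step 2: CYGGG  (used choices [2])
Step 3: GGGCYCYCY  (used choices [2])


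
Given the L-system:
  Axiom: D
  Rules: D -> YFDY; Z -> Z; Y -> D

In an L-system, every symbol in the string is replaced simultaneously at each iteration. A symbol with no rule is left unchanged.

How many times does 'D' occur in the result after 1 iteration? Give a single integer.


Answer: 1

Derivation:
Step 0: D  (1 'D')
Step 1: YFDY  (1 'D')


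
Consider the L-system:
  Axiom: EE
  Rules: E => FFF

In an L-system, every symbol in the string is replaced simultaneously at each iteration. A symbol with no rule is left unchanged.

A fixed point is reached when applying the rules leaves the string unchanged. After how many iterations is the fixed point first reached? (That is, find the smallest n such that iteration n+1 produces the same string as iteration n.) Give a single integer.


Step 0: EE
Step 1: FFFFFF
Step 2: FFFFFF  (unchanged — fixed point at step 1)

Answer: 1


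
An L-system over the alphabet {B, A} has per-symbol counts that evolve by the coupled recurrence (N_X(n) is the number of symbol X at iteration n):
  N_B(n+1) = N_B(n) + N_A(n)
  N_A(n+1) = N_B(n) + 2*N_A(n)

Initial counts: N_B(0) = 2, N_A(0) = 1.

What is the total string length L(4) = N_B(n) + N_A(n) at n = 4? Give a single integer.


Step 0: N_B=2, N_A=1, L=3
Step 1: N_B=3, N_A=4, L=7
Step 2: N_B=7, N_A=11, L=18
Step 3: N_B=18, N_A=29, L=47
Step 4: N_B=47, N_A=76, L=123

Answer: 123


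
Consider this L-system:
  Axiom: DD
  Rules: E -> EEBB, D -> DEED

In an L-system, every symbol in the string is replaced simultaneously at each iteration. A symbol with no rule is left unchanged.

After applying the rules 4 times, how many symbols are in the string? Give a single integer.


Step 0: length = 2
Step 1: length = 8
Step 2: length = 32
Step 3: length = 104
Step 4: length = 296

Answer: 296


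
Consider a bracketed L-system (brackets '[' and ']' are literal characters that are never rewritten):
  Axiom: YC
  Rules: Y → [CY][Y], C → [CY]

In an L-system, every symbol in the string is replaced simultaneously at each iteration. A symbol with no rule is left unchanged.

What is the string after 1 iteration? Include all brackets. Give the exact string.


Step 0: YC
Step 1: [CY][Y][CY]

Answer: [CY][Y][CY]


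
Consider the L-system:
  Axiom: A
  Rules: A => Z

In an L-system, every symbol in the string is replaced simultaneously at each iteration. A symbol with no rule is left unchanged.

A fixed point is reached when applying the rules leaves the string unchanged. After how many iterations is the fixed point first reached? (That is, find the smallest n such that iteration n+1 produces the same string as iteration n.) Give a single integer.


Answer: 1

Derivation:
Step 0: A
Step 1: Z
Step 2: Z  (unchanged — fixed point at step 1)


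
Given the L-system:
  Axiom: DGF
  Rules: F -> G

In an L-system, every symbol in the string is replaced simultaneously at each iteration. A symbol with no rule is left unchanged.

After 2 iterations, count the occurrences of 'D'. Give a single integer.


Step 0: DGF  (1 'D')
Step 1: DGG  (1 'D')
Step 2: DGG  (1 'D')

Answer: 1


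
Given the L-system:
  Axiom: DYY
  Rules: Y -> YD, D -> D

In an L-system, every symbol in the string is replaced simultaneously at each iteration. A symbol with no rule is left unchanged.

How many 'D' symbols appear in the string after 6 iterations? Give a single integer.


Answer: 13

Derivation:
Step 0: DYY  (1 'D')
Step 1: DYDYD  (3 'D')
Step 2: DYDDYDD  (5 'D')
Step 3: DYDDDYDDD  (7 'D')
Step 4: DYDDDDYDDDD  (9 'D')
Step 5: DYDDDDDYDDDDD  (11 'D')
Step 6: DYDDDDDDYDDDDDD  (13 'D')


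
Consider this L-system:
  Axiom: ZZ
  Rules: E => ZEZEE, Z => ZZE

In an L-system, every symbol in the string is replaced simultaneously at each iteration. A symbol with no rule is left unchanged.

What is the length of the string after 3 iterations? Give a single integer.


Answer: 86

Derivation:
Step 0: length = 2
Step 1: length = 6
Step 2: length = 22
Step 3: length = 86


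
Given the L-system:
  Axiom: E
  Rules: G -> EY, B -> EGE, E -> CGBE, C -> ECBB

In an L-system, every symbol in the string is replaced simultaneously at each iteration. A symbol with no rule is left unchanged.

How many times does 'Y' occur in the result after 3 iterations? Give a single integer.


Step 0: E  (0 'Y')
Step 1: CGBE  (0 'Y')
Step 2: ECBBEYEGECGBE  (1 'Y')
Step 3: CGBEECBBEGEEGECGBEYCGBEEYCGBEECBBEYEGECGBE  (3 'Y')

Answer: 3


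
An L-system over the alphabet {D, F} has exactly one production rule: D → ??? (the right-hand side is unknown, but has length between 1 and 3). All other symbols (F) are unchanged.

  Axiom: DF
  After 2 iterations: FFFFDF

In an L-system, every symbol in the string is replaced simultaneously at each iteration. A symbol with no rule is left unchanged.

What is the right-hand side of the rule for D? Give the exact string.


Trying D → FFD:
  Step 0: DF
  Step 1: FFDF
  Step 2: FFFFDF
Matches the given result.

Answer: FFD


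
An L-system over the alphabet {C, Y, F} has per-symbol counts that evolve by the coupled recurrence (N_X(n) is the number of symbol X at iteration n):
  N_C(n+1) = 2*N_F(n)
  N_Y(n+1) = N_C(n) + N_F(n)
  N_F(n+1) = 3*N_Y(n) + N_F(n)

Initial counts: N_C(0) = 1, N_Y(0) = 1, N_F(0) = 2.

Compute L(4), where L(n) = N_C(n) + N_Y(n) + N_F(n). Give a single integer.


Step 0: N_C=1, N_Y=1, N_F=2, L=4
Step 1: N_C=4, N_Y=3, N_F=5, L=12
Step 2: N_C=10, N_Y=9, N_F=14, L=33
Step 3: N_C=28, N_Y=24, N_F=41, L=93
Step 4: N_C=82, N_Y=69, N_F=113, L=264

Answer: 264


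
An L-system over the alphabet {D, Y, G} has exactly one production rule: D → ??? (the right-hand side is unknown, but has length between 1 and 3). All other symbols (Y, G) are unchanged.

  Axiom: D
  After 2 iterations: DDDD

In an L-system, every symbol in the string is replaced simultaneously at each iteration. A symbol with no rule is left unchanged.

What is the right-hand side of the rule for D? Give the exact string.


Trying D → DD:
  Step 0: D
  Step 1: DD
  Step 2: DDDD
Matches the given result.

Answer: DD


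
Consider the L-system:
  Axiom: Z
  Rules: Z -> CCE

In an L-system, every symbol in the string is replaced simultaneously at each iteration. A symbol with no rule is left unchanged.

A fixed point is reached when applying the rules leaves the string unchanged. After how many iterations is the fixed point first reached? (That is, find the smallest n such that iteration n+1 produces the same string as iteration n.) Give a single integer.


Step 0: Z
Step 1: CCE
Step 2: CCE  (unchanged — fixed point at step 1)

Answer: 1


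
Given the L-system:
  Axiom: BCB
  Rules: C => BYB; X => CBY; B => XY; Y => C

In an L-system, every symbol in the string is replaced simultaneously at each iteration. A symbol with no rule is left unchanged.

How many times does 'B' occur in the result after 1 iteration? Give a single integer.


Answer: 2

Derivation:
Step 0: BCB  (2 'B')
Step 1: XYBYBXY  (2 'B')


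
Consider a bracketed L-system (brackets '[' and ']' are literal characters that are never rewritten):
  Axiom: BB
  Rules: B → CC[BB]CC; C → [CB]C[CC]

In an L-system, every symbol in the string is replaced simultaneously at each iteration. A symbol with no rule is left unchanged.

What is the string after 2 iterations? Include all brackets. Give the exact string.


Answer: [CB]C[CC][CB]C[CC][CC[BB]CCCC[BB]CC][CB]C[CC][CB]C[CC][CB]C[CC][CB]C[CC][CC[BB]CCCC[BB]CC][CB]C[CC][CB]C[CC]

Derivation:
Step 0: BB
Step 1: CC[BB]CCCC[BB]CC
Step 2: [CB]C[CC][CB]C[CC][CC[BB]CCCC[BB]CC][CB]C[CC][CB]C[CC][CB]C[CC][CB]C[CC][CC[BB]CCCC[BB]CC][CB]C[CC][CB]C[CC]


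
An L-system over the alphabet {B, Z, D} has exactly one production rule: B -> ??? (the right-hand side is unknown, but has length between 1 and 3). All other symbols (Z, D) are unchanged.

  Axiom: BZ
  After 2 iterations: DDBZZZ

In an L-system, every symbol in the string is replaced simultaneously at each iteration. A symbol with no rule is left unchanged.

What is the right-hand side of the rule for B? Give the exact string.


Trying B -> DBZ:
  Step 0: BZ
  Step 1: DBZZ
  Step 2: DDBZZZ
Matches the given result.

Answer: DBZ


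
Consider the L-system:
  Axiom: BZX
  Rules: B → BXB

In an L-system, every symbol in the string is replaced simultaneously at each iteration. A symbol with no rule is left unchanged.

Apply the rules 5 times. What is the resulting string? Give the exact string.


Step 0: BZX
Step 1: BXBZX
Step 2: BXBXBXBZX
Step 3: BXBXBXBXBXBXBXBZX
Step 4: BXBXBXBXBXBXBXBXBXBXBXBXBXBXBXBZX
Step 5: BXBXBXBXBXBXBXBXBXBXBXBXBXBXBXBXBXBXBXBXBXBXBXBXBXBXBXBXBXBXBXBZX

Answer: BXBXBXBXBXBXBXBXBXBXBXBXBXBXBXBXBXBXBXBXBXBXBXBXBXBXBXBXBXBXBXBZX


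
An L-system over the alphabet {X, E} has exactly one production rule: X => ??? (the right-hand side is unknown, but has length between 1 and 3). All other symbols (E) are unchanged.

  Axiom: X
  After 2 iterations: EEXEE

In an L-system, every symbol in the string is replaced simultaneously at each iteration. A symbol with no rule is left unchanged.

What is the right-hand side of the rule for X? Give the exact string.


Answer: EXE

Derivation:
Trying X => EXE:
  Step 0: X
  Step 1: EXE
  Step 2: EEXEE
Matches the given result.


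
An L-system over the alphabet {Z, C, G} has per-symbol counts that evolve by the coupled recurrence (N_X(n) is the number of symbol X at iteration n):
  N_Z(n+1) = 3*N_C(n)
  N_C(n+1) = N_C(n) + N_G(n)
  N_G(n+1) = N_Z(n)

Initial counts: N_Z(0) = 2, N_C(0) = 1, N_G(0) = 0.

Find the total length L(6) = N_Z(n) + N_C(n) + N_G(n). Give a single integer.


Step 0: N_Z=2, N_C=1, N_G=0, L=3
Step 1: N_Z=3, N_C=1, N_G=2, L=6
Step 2: N_Z=3, N_C=3, N_G=3, L=9
Step 3: N_Z=9, N_C=6, N_G=3, L=18
Step 4: N_Z=18, N_C=9, N_G=9, L=36
Step 5: N_Z=27, N_C=18, N_G=18, L=63
Step 6: N_Z=54, N_C=36, N_G=27, L=117

Answer: 117


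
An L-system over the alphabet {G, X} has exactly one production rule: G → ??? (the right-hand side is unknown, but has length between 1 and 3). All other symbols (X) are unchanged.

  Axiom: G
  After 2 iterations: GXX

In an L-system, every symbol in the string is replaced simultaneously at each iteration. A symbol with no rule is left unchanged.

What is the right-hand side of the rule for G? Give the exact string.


Answer: GX

Derivation:
Trying G → GX:
  Step 0: G
  Step 1: GX
  Step 2: GXX
Matches the given result.


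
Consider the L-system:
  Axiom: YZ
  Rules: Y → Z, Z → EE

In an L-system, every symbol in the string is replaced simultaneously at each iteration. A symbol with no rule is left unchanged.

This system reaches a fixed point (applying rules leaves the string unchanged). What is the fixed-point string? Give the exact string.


Answer: EEEE

Derivation:
Step 0: YZ
Step 1: ZEE
Step 2: EEEE
Step 3: EEEE  (unchanged — fixed point at step 2)


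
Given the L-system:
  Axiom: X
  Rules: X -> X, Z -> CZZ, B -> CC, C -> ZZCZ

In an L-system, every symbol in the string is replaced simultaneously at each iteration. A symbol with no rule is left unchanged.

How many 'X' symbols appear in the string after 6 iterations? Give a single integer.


Step 0: X  (1 'X')
Step 1: X  (1 'X')
Step 2: X  (1 'X')
Step 3: X  (1 'X')
Step 4: X  (1 'X')
Step 5: X  (1 'X')
Step 6: X  (1 'X')

Answer: 1


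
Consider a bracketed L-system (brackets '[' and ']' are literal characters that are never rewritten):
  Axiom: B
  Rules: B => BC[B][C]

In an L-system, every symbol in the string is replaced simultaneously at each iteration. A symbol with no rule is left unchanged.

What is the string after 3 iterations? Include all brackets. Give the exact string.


Answer: BC[B][C]C[BC[B][C]][C]C[BC[B][C]C[BC[B][C]][C]][C]

Derivation:
Step 0: B
Step 1: BC[B][C]
Step 2: BC[B][C]C[BC[B][C]][C]
Step 3: BC[B][C]C[BC[B][C]][C]C[BC[B][C]C[BC[B][C]][C]][C]


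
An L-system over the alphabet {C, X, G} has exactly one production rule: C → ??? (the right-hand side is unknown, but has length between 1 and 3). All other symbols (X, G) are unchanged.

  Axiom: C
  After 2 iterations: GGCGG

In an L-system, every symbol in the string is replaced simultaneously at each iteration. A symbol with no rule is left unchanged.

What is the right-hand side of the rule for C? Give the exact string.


Answer: GCG

Derivation:
Trying C → GCG:
  Step 0: C
  Step 1: GCG
  Step 2: GGCGG
Matches the given result.


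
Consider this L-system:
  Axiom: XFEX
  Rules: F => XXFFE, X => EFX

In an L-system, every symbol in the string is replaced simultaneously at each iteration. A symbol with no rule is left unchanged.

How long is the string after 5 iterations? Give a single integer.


Answer: 972

Derivation:
Step 0: length = 4
Step 1: length = 12
Step 2: length = 36
Step 3: length = 108
Step 4: length = 324
Step 5: length = 972


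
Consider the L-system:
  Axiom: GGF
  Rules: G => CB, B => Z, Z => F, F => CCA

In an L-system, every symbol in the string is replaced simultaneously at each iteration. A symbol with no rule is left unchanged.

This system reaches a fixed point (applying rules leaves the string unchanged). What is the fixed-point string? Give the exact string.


Answer: CCCACCCACCA

Derivation:
Step 0: GGF
Step 1: CBCBCCA
Step 2: CZCZCCA
Step 3: CFCFCCA
Step 4: CCCACCCACCA
Step 5: CCCACCCACCA  (unchanged — fixed point at step 4)


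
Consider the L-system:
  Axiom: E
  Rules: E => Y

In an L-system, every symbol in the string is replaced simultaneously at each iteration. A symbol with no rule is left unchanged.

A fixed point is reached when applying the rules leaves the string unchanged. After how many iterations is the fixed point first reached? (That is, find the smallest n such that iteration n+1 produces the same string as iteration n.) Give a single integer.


Step 0: E
Step 1: Y
Step 2: Y  (unchanged — fixed point at step 1)

Answer: 1


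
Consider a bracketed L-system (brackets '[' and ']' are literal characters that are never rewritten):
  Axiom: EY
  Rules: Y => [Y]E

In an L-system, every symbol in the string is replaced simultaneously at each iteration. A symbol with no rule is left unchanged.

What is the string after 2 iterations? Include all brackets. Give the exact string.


Step 0: EY
Step 1: E[Y]E
Step 2: E[[Y]E]E

Answer: E[[Y]E]E
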